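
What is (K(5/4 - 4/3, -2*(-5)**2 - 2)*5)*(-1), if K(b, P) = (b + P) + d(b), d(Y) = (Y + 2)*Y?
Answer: 37615/144 ≈ 261.22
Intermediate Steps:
d(Y) = Y*(2 + Y) (d(Y) = (2 + Y)*Y = Y*(2 + Y))
K(b, P) = P + b + b*(2 + b) (K(b, P) = (b + P) + b*(2 + b) = (P + b) + b*(2 + b) = P + b + b*(2 + b))
(K(5/4 - 4/3, -2*(-5)**2 - 2)*5)*(-1) = (((-2*(-5)**2 - 2) + (5/4 - 4/3) + (5/4 - 4/3)*(2 + (5/4 - 4/3)))*5)*(-1) = (((-2*25 - 2) + (5*(1/4) - 4*1/3) + (5*(1/4) - 4*1/3)*(2 + (5*(1/4) - 4*1/3)))*5)*(-1) = (((-50 - 2) + (5/4 - 4/3) + (5/4 - 4/3)*(2 + (5/4 - 4/3)))*5)*(-1) = ((-52 - 1/12 - (2 - 1/12)/12)*5)*(-1) = ((-52 - 1/12 - 1/12*23/12)*5)*(-1) = ((-52 - 1/12 - 23/144)*5)*(-1) = -7523/144*5*(-1) = -37615/144*(-1) = 37615/144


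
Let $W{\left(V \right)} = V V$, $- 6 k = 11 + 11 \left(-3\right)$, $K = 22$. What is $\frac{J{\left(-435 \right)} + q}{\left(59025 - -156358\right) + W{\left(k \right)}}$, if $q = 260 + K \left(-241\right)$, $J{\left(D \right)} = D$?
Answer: $- \frac{49293}{1938568} \approx -0.025428$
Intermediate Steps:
$k = \frac{11}{3}$ ($k = - \frac{11 + 11 \left(-3\right)}{6} = - \frac{11 - 33}{6} = \left(- \frac{1}{6}\right) \left(-22\right) = \frac{11}{3} \approx 3.6667$)
$q = -5042$ ($q = 260 + 22 \left(-241\right) = 260 - 5302 = -5042$)
$W{\left(V \right)} = V^{2}$
$\frac{J{\left(-435 \right)} + q}{\left(59025 - -156358\right) + W{\left(k \right)}} = \frac{-435 - 5042}{\left(59025 - -156358\right) + \left(\frac{11}{3}\right)^{2}} = - \frac{5477}{\left(59025 + 156358\right) + \frac{121}{9}} = - \frac{5477}{215383 + \frac{121}{9}} = - \frac{5477}{\frac{1938568}{9}} = \left(-5477\right) \frac{9}{1938568} = - \frac{49293}{1938568}$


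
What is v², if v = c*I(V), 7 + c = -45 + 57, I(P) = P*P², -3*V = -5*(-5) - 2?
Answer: 3700897225/729 ≈ 5.0767e+6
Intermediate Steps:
V = -23/3 (V = -(-5*(-5) - 2)/3 = -(25 - 2)/3 = -⅓*23 = -23/3 ≈ -7.6667)
I(P) = P³
c = 5 (c = -7 + (-45 + 57) = -7 + 12 = 5)
v = -60835/27 (v = 5*(-23/3)³ = 5*(-12167/27) = -60835/27 ≈ -2253.1)
v² = (-60835/27)² = 3700897225/729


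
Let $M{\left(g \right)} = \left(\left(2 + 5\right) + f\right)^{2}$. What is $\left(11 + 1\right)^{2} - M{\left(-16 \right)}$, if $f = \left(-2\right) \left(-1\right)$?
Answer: $63$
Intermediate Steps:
$f = 2$
$M{\left(g \right)} = 81$ ($M{\left(g \right)} = \left(\left(2 + 5\right) + 2\right)^{2} = \left(7 + 2\right)^{2} = 9^{2} = 81$)
$\left(11 + 1\right)^{2} - M{\left(-16 \right)} = \left(11 + 1\right)^{2} - 81 = 12^{2} - 81 = 144 - 81 = 63$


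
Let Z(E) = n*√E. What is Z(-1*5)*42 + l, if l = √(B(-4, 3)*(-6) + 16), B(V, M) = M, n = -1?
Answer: I*(√2 - 42*√5) ≈ -92.501*I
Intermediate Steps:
Z(E) = -√E
l = I*√2 (l = √(3*(-6) + 16) = √(-18 + 16) = √(-2) = I*√2 ≈ 1.4142*I)
Z(-1*5)*42 + l = -√(-1*5)*42 + I*√2 = -√(-5)*42 + I*√2 = -I*√5*42 + I*√2 = -42*I*√5 + I*√2 = I*√2 - 42*I*√5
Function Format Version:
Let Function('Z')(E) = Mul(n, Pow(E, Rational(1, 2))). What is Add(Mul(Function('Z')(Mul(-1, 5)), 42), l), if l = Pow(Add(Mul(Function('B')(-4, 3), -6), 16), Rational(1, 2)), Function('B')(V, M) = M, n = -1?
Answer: Mul(I, Add(Pow(2, Rational(1, 2)), Mul(-42, Pow(5, Rational(1, 2))))) ≈ Mul(-92.501, I)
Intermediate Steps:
Function('Z')(E) = Mul(-1, Pow(E, Rational(1, 2)))
l = Mul(I, Pow(2, Rational(1, 2))) (l = Pow(Add(Mul(3, -6), 16), Rational(1, 2)) = Pow(Add(-18, 16), Rational(1, 2)) = Pow(-2, Rational(1, 2)) = Mul(I, Pow(2, Rational(1, 2))) ≈ Mul(1.4142, I))
Add(Mul(Function('Z')(Mul(-1, 5)), 42), l) = Add(Mul(Mul(-1, Pow(Mul(-1, 5), Rational(1, 2))), 42), Mul(I, Pow(2, Rational(1, 2)))) = Add(Mul(Mul(-1, Pow(-5, Rational(1, 2))), 42), Mul(I, Pow(2, Rational(1, 2)))) = Add(Mul(Mul(-1, Mul(I, Pow(5, Rational(1, 2)))), 42), Mul(I, Pow(2, Rational(1, 2)))) = Add(Mul(Mul(-1, I, Pow(5, Rational(1, 2))), 42), Mul(I, Pow(2, Rational(1, 2)))) = Add(Mul(-42, I, Pow(5, Rational(1, 2))), Mul(I, Pow(2, Rational(1, 2)))) = Add(Mul(I, Pow(2, Rational(1, 2))), Mul(-42, I, Pow(5, Rational(1, 2))))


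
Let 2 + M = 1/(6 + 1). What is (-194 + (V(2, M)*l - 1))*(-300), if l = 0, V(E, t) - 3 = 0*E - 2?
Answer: 58500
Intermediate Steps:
M = -13/7 (M = -2 + 1/(6 + 1) = -2 + 1/7 = -13/7 ≈ -1.8571)
V(E, t) = 1 (V(E, t) = 3 + (0*E - 2) = 3 + (0 - 2) = 3 - 2 = 1)
(-194 + (V(2, M)*l - 1))*(-300) = (-194 + (1*0 - 1))*(-300) = (-194 + (0 - 1))*(-300) = (-194 - 1)*(-300) = -195*(-300) = 58500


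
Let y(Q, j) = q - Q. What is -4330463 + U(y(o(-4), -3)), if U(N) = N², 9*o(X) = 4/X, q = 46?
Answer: -350595278/81 ≈ -4.3283e+6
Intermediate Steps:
o(X) = 4/(9*X) (o(X) = (4/X)/9 = 4/(9*X))
y(Q, j) = 46 - Q
-4330463 + U(y(o(-4), -3)) = -4330463 + (46 - 4/(9*(-4)))² = -4330463 + (46 - 4*(-1)/(9*4))² = -4330463 + (46 - 1*(-⅑))² = -4330463 + (46 + ⅑)² = -4330463 + (415/9)² = -4330463 + 172225/81 = -350595278/81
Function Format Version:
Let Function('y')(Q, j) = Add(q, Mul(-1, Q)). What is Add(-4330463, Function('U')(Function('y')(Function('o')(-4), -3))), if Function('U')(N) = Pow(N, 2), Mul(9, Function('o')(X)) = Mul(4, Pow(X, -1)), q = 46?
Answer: Rational(-350595278, 81) ≈ -4.3283e+6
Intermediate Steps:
Function('o')(X) = Mul(Rational(4, 9), Pow(X, -1)) (Function('o')(X) = Mul(Rational(1, 9), Mul(4, Pow(X, -1))) = Mul(Rational(4, 9), Pow(X, -1)))
Function('y')(Q, j) = Add(46, Mul(-1, Q))
Add(-4330463, Function('U')(Function('y')(Function('o')(-4), -3))) = Add(-4330463, Pow(Add(46, Mul(-1, Mul(Rational(4, 9), Pow(-4, -1)))), 2)) = Add(-4330463, Pow(Add(46, Mul(-1, Mul(Rational(4, 9), Rational(-1, 4)))), 2)) = Add(-4330463, Pow(Add(46, Mul(-1, Rational(-1, 9))), 2)) = Add(-4330463, Pow(Add(46, Rational(1, 9)), 2)) = Add(-4330463, Pow(Rational(415, 9), 2)) = Add(-4330463, Rational(172225, 81)) = Rational(-350595278, 81)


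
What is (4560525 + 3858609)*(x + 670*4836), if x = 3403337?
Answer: 55932154706238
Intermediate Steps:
(4560525 + 3858609)*(x + 670*4836) = (4560525 + 3858609)*(3403337 + 670*4836) = 8419134*(3403337 + 3240120) = 8419134*6643457 = 55932154706238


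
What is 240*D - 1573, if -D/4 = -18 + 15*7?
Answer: -85093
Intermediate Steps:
D = -348 (D = -4*(-18 + 15*7) = -4*(-18 + 105) = -4*87 = -348)
240*D - 1573 = 240*(-348) - 1573 = -83520 - 1573 = -85093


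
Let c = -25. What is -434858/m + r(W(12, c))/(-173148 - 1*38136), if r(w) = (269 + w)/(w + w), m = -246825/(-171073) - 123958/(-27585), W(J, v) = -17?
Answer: -409491555454557722027/5590188313110214 ≈ -73252.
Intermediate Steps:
m = 28014534559/4719048705 (m = -246825*(-1/171073) - 123958*(-1/27585) = 246825/171073 + 123958/27585 = 28014534559/4719048705 ≈ 5.9365)
r(w) = (269 + w)/(2*w) (r(w) = (269 + w)/((2*w)) = (269 + w)*(1/(2*w)) = (269 + w)/(2*w))
-434858/m + r(W(12, c))/(-173148 - 1*38136) = -434858/28014534559/4719048705 + ((½)*(269 - 17)/(-17))/(-173148 - 1*38136) = -434858*4719048705/28014534559 + ((½)*(-1/17)*252)/(-173148 - 38136) = -2052116081758890/28014534559 - 126/17/(-211284) = -2052116081758890/28014534559 - 126/17*(-1/211284) = -2052116081758890/28014534559 + 7/199546 = -409491555454557722027/5590188313110214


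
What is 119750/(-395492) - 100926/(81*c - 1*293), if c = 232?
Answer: -21065340421/3658103254 ≈ -5.7585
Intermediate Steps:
119750/(-395492) - 100926/(81*c - 1*293) = 119750/(-395492) - 100926/(81*232 - 1*293) = 119750*(-1/395492) - 100926/(18792 - 293) = -59875/197746 - 100926/18499 = -21065340421/3658103254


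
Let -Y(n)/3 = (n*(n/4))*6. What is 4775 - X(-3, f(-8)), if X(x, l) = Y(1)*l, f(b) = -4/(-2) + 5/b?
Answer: 76499/16 ≈ 4781.2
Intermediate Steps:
f(b) = 2 + 5/b (f(b) = -4*(-½) + 5/b = 2 + 5/b)
Y(n) = -9*n²/2 (Y(n) = -3*n*(n/4)*6 = -3*n²/4*6 = -9*n²/2)
X(x, l) = -9*l/2 (X(x, l) = (-9/2*1²)*l = (-9/2*1)*l = -9*l/2)
4775 - X(-3, f(-8)) = 4775 - (-9)*(2 + 5/(-8))/2 = 4775 - (-9)*(2 + 5*(-⅛))/2 = 4775 - (-9)*(2 - 5/8)/2 = 4775 - (-9)*11/(2*8) = 4775 - 1*(-99/16) = 4775 + 99/16 = 76499/16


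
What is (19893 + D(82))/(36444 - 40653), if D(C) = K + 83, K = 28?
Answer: -6668/1403 ≈ -4.7527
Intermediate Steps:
D(C) = 111 (D(C) = 28 + 83 = 111)
(19893 + D(82))/(36444 - 40653) = (19893 + 111)/(36444 - 40653) = 20004/(-4209) = 20004*(-1/4209) = -6668/1403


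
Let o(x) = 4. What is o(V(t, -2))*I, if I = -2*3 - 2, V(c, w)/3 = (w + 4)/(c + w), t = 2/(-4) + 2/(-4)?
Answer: -32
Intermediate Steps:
t = -1 (t = 2*(-¼) + 2*(-¼) = -½ - ½ = -1)
V(c, w) = 3*(4 + w)/(c + w) (V(c, w) = 3*((w + 4)/(c + w)) = 3*((4 + w)/(c + w)) = 3*(4 + w)/(c + w))
I = -8 (I = -6 - 2 = -8)
o(V(t, -2))*I = 4*(-8) = -32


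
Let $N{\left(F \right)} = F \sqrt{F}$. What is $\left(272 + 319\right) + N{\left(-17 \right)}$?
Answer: $591 - 17 i \sqrt{17} \approx 591.0 - 70.093 i$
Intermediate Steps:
$N{\left(F \right)} = F^{\frac{3}{2}}$
$\left(272 + 319\right) + N{\left(-17 \right)} = \left(272 + 319\right) + \left(-17\right)^{\frac{3}{2}} = 591 - 17 i \sqrt{17}$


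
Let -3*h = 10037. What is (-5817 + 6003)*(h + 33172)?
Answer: 5547698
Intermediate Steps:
h = -10037/3 (h = -⅓*10037 = -10037/3 ≈ -3345.7)
(-5817 + 6003)*(h + 33172) = (-5817 + 6003)*(-10037/3 + 33172) = 186*(89479/3) = 5547698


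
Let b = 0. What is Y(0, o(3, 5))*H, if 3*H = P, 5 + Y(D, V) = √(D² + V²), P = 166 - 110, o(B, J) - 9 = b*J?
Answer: 224/3 ≈ 74.667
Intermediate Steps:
o(B, J) = 9 (o(B, J) = 9 + 0*J = 9 + 0 = 9)
P = 56
Y(D, V) = -5 + √(D² + V²)
H = 56/3 (H = (⅓)*56 = 56/3 ≈ 18.667)
Y(0, o(3, 5))*H = (-5 + √(0² + 9²))*(56/3) = (-5 + √(0 + 81))*(56/3) = (-5 + √81)*(56/3) = (-5 + 9)*(56/3) = 4*(56/3) = 224/3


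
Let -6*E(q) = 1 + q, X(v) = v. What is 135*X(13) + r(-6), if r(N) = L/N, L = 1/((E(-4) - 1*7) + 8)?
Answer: 15794/9 ≈ 1754.9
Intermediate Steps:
E(q) = -1/6 - q/6 (E(q) = -(1 + q)/6 = -1/6 - q/6)
L = 2/3 (L = 1/(((-1/6 - 1/6*(-4)) - 1*7) + 8) = 1/(((-1/6 + 2/3) - 7) + 8) = 1/((1/2 - 7) + 8) = 1/(-13/2 + 8) = 1/(3/2) = 2/3 ≈ 0.66667)
r(N) = 2/(3*N)
135*X(13) + r(-6) = 135*13 + (2/3)/(-6) = 1755 + (2/3)*(-1/6) = 1755 - 1/9 = 15794/9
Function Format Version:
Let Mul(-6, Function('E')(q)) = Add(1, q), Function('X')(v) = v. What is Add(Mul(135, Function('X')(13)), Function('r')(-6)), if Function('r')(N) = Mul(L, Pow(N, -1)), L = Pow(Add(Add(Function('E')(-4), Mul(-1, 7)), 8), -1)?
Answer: Rational(15794, 9) ≈ 1754.9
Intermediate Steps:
Function('E')(q) = Add(Rational(-1, 6), Mul(Rational(-1, 6), q)) (Function('E')(q) = Mul(Rational(-1, 6), Add(1, q)) = Add(Rational(-1, 6), Mul(Rational(-1, 6), q)))
L = Rational(2, 3) (L = Pow(Add(Add(Add(Rational(-1, 6), Mul(Rational(-1, 6), -4)), Mul(-1, 7)), 8), -1) = Pow(Add(Add(Add(Rational(-1, 6), Rational(2, 3)), -7), 8), -1) = Pow(Add(Add(Rational(1, 2), -7), 8), -1) = Pow(Add(Rational(-13, 2), 8), -1) = Pow(Rational(3, 2), -1) = Rational(2, 3) ≈ 0.66667)
Function('r')(N) = Mul(Rational(2, 3), Pow(N, -1))
Add(Mul(135, Function('X')(13)), Function('r')(-6)) = Add(Mul(135, 13), Mul(Rational(2, 3), Pow(-6, -1))) = Add(1755, Mul(Rational(2, 3), Rational(-1, 6))) = Add(1755, Rational(-1, 9)) = Rational(15794, 9)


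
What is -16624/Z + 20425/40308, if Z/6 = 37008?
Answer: 40263023/93232404 ≈ 0.43186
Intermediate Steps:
Z = 222048 (Z = 6*37008 = 222048)
-16624/Z + 20425/40308 = -16624/222048 + 20425/40308 = -16624*1/222048 + 20425*(1/40308) = -1039/13878 + 20425/40308 = 40263023/93232404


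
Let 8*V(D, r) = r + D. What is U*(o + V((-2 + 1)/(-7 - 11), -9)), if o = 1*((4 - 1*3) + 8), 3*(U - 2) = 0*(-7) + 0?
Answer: 1135/72 ≈ 15.764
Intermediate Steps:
V(D, r) = D/8 + r/8 (V(D, r) = (r + D)/8 = (D + r)/8 = D/8 + r/8)
U = 2 (U = 2 + (0*(-7) + 0)/3 = 2 + (0 + 0)/3 = 2 + (1/3)*0 = 2 + 0 = 2)
o = 9 (o = 1*((4 - 3) + 8) = 1*(1 + 8) = 1*9 = 9)
U*(o + V((-2 + 1)/(-7 - 11), -9)) = 2*(9 + (((-2 + 1)/(-7 - 11))/8 + (1/8)*(-9))) = 2*(9 + ((-1/(-18))/8 - 9/8)) = 2*(9 + ((-1*(-1/18))/8 - 9/8)) = 2*(9 + ((1/8)*(1/18) - 9/8)) = 2*(9 + (1/144 - 9/8)) = 2*(9 - 161/144) = 2*(1135/144) = 1135/72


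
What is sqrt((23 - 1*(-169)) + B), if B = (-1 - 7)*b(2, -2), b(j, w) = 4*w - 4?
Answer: 12*sqrt(2) ≈ 16.971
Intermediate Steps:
b(j, w) = -4 + 4*w
B = 96 (B = (-1 - 7)*(-4 + 4*(-2)) = -8*(-4 - 8) = -8*(-12) = 96)
sqrt((23 - 1*(-169)) + B) = sqrt((23 - 1*(-169)) + 96) = sqrt((23 + 169) + 96) = sqrt(192 + 96) = sqrt(288) = 12*sqrt(2)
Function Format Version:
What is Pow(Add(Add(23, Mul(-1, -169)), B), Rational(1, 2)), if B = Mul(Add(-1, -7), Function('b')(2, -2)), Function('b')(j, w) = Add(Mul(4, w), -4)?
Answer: Mul(12, Pow(2, Rational(1, 2))) ≈ 16.971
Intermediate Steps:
Function('b')(j, w) = Add(-4, Mul(4, w))
B = 96 (B = Mul(Add(-1, -7), Add(-4, Mul(4, -2))) = Mul(-8, Add(-4, -8)) = Mul(-8, -12) = 96)
Pow(Add(Add(23, Mul(-1, -169)), B), Rational(1, 2)) = Pow(Add(Add(23, Mul(-1, -169)), 96), Rational(1, 2)) = Pow(Add(Add(23, 169), 96), Rational(1, 2)) = Pow(Add(192, 96), Rational(1, 2)) = Pow(288, Rational(1, 2)) = Mul(12, Pow(2, Rational(1, 2)))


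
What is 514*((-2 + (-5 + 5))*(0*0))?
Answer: 0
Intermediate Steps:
514*((-2 + (-5 + 5))*(0*0)) = 514*((-2 + 0)*0) = 514*(-2*0) = 514*0 = 0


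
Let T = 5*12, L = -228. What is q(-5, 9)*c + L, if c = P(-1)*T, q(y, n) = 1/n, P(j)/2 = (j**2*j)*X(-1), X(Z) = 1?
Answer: -724/3 ≈ -241.33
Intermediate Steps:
P(j) = 2*j**3 (P(j) = 2*((j**2*j)*1) = 2*(j**3*1) = 2*j**3)
T = 60
c = -120 (c = (2*(-1)**3)*60 = (2*(-1))*60 = -2*60 = -120)
q(-5, 9)*c + L = -120/9 - 228 = (1/9)*(-120) - 228 = -40/3 - 228 = -724/3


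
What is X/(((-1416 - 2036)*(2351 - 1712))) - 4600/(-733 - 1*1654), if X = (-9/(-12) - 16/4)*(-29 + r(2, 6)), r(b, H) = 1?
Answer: 10146591583/5265311436 ≈ 1.9271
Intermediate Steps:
X = 91 (X = (-9/(-12) - 16/4)*(-29 + 1) = (-9*(-1/12) - 16*1/4)*(-28) = (3/4 - 4)*(-28) = -13/4*(-28) = 91)
X/(((-1416 - 2036)*(2351 - 1712))) - 4600/(-733 - 1*1654) = 91/(((-1416 - 2036)*(2351 - 1712))) - 4600/(-733 - 1*1654) = 91/((-3452*639)) - 4600/(-733 - 1654) = 91/(-2205828) - 4600/(-2387) = 91*(-1/2205828) - 4600*(-1/2387) = -91/2205828 + 4600/2387 = 10146591583/5265311436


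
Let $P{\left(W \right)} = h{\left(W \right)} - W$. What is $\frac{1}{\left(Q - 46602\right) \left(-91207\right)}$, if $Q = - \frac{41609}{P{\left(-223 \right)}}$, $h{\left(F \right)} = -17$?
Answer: $\frac{206}{879383326547} \approx 2.3426 \cdot 10^{-10}$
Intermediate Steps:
$P{\left(W \right)} = -17 - W$
$Q = - \frac{41609}{206}$ ($Q = - \frac{41609}{-17 - -223} = - \frac{41609}{-17 + 223} = - \frac{41609}{206} \approx -201.99$)
$\frac{1}{\left(Q - 46602\right) \left(-91207\right)} = \frac{1}{\left(- \frac{41609}{206} - 46602\right) \left(-91207\right)} = \frac{1}{- \frac{9641621}{206}} \left(- \frac{1}{91207}\right) = \left(- \frac{206}{9641621}\right) \left(- \frac{1}{91207}\right) = \frac{206}{879383326547}$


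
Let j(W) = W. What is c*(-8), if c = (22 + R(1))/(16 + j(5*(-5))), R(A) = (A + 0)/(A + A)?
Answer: 20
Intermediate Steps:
R(A) = 1/2 (R(A) = A/((2*A)) = A*(1/(2*A)) = 1/2)
c = -5/2 (c = (22 + 1/2)/(16 + 5*(-5)) = 45/(2*(16 - 25)) = (45/2)/(-9) = (45/2)*(-1/9) = -5/2 ≈ -2.5000)
c*(-8) = -5/2*(-8) = 20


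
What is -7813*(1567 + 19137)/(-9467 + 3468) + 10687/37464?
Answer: 123678651809/4586664 ≈ 26965.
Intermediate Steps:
-7813*(1567 + 19137)/(-9467 + 3468) + 10687/37464 = -7813/((-5999/20704)) + 10687*(1/37464) = -7813/((-5999*1/20704)) + 10687/37464 = -7813/(-5999/20704) + 10687/37464 = -7813*(-20704/5999) + 10687/37464 = 161760352/5999 + 10687/37464 = 123678651809/4586664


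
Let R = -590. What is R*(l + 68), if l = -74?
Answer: 3540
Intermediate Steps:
R*(l + 68) = -590*(-74 + 68) = -590*(-6) = 3540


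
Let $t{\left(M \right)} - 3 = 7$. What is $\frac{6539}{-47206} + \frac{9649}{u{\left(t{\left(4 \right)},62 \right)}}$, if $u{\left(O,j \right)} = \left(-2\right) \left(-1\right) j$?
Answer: $\frac{227339929}{2926772} \approx 77.676$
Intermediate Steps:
$t{\left(M \right)} = 10$ ($t{\left(M \right)} = 3 + 7 = 10$)
$u{\left(O,j \right)} = 2 j$
$\frac{6539}{-47206} + \frac{9649}{u{\left(t{\left(4 \right)},62 \right)}} = \frac{6539}{-47206} + \frac{9649}{2 \cdot 62} = 6539 \left(- \frac{1}{47206}\right) + \frac{9649}{124} = - \frac{6539}{47206} + 9649 \cdot \frac{1}{124} = - \frac{6539}{47206} + \frac{9649}{124} = \frac{227339929}{2926772}$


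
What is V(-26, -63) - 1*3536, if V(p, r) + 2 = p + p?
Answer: -3590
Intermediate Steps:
V(p, r) = -2 + 2*p (V(p, r) = -2 + (p + p) = -2 + 2*p)
V(-26, -63) - 1*3536 = (-2 + 2*(-26)) - 1*3536 = (-2 - 52) - 3536 = -54 - 3536 = -3590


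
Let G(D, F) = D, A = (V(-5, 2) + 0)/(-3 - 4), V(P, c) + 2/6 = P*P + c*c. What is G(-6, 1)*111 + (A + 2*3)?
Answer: -13946/21 ≈ -664.10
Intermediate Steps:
V(P, c) = -⅓ + P² + c² (V(P, c) = -⅓ + (P*P + c*c) = -⅓ + (P² + c²) = -⅓ + P² + c²)
A = -86/21 (A = ((-⅓ + (-5)² + 2²) + 0)/(-3 - 4) = ((-⅓ + 25 + 4) + 0)/(-7) = (86/3 + 0)*(-⅐) = (86/3)*(-⅐) = -86/21 ≈ -4.0952)
G(-6, 1)*111 + (A + 2*3) = -6*111 + (-86/21 + 2*3) = -666 + (-86/21 + 6) = -666 + 40/21 = -13946/21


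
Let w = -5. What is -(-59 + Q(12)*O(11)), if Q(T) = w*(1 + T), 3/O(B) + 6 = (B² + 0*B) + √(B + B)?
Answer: 267134/4401 - 65*√22/4401 ≈ 60.629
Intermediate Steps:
O(B) = 3/(-6 + B² + √2*√B) (O(B) = 3/(-6 + ((B² + 0*B) + √(B + B))) = 3/(-6 + ((B² + 0) + √(2*B))) = 3/(-6 + (B² + √2*√B)) = 3/(-6 + B² + √2*√B))
Q(T) = -5 - 5*T (Q(T) = -5*(1 + T) = -5 - 5*T)
-(-59 + Q(12)*O(11)) = -(-59 + (-5 - 5*12)*(3/(-6 + 11² + √2*√11))) = -(-59 + (-5 - 60)*(3/(-6 + 121 + √22))) = -(-59 - 195/(115 + √22)) = 59 + 195/(115 + √22)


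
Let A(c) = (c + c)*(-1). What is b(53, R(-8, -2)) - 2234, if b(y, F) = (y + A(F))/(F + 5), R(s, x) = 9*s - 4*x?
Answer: -131987/59 ≈ -2237.1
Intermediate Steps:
A(c) = -2*c (A(c) = (2*c)*(-1) = -2*c)
R(s, x) = -4*x + 9*s
b(y, F) = (y - 2*F)/(5 + F) (b(y, F) = (y - 2*F)/(F + 5) = (y - 2*F)/(5 + F))
b(53, R(-8, -2)) - 2234 = (53 - 2*(-4*(-2) + 9*(-8)))/(5 + (-4*(-2) + 9*(-8))) - 2234 = (53 - 2*(8 - 72))/(5 + (8 - 72)) - 2234 = (53 - 2*(-64))/(5 - 64) - 2234 = (53 + 128)/(-59) - 2234 = -1/59*181 - 2234 = -181/59 - 2234 = -131987/59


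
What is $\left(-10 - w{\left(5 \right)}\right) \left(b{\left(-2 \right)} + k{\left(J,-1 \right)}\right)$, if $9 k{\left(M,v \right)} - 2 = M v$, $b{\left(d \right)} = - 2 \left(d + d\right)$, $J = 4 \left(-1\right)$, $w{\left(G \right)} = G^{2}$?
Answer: $- \frac{910}{3} \approx -303.33$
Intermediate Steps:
$J = -4$
$b{\left(d \right)} = - 4 d$ ($b{\left(d \right)} = - 2 \cdot 2 d = - 4 d$)
$k{\left(M,v \right)} = \frac{2}{9} + \frac{M v}{9}$
$\left(-10 - w{\left(5 \right)}\right) \left(b{\left(-2 \right)} + k{\left(J,-1 \right)}\right) = \left(-10 - 5^{2}\right) \left(\left(-4\right) \left(-2\right) + \left(\frac{2}{9} + \frac{1}{9} \left(-4\right) \left(-1\right)\right)\right) = \left(-10 - 25\right) \left(8 + \left(\frac{2}{9} + \frac{4}{9}\right)\right) = \left(-10 - 25\right) \left(8 + \frac{2}{3}\right) = \left(-35\right) \frac{26}{3} = - \frac{910}{3}$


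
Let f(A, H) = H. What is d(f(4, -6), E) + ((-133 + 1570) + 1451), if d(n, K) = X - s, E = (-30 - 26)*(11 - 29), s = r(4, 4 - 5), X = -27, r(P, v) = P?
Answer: 2857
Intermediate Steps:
s = 4
E = 1008 (E = -56*(-18) = 1008)
d(n, K) = -31 (d(n, K) = -27 - 1*4 = -27 - 4 = -31)
d(f(4, -6), E) + ((-133 + 1570) + 1451) = -31 + ((-133 + 1570) + 1451) = -31 + (1437 + 1451) = -31 + 2888 = 2857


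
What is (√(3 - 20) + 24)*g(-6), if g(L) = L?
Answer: -144 - 6*I*√17 ≈ -144.0 - 24.739*I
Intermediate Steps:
(√(3 - 20) + 24)*g(-6) = (√(3 - 20) + 24)*(-6) = (√(-17) + 24)*(-6) = (I*√17 + 24)*(-6) = (24 + I*√17)*(-6) = -144 - 6*I*√17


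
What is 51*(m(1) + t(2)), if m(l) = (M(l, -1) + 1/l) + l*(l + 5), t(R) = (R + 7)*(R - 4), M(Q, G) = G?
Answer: -612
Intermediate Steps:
t(R) = (-4 + R)*(7 + R) (t(R) = (7 + R)*(-4 + R) = (-4 + R)*(7 + R))
m(l) = -1 + 1/l + l*(5 + l) (m(l) = (-1 + 1/l) + l*(l + 5) = (-1 + 1/l) + l*(5 + l) = -1 + 1/l + l*(5 + l))
51*(m(1) + t(2)) = 51*((-1 + 1/1 + 1**2 + 5*1) + (-28 + 2**2 + 3*2)) = 51*((-1 + 1 + 1 + 5) + (-28 + 4 + 6)) = 51*(6 - 18) = 51*(-12) = -612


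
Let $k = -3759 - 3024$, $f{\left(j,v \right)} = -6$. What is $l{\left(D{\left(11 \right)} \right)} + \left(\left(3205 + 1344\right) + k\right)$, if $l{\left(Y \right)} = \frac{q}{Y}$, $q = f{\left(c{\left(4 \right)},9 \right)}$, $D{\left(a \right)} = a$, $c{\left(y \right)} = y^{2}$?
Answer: $- \frac{24580}{11} \approx -2234.5$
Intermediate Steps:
$k = -6783$ ($k = -3759 - 3024 = -6783$)
$q = -6$
$l{\left(Y \right)} = - \frac{6}{Y}$
$l{\left(D{\left(11 \right)} \right)} + \left(\left(3205 + 1344\right) + k\right) = - \frac{6}{11} + \left(\left(3205 + 1344\right) - 6783\right) = \left(-6\right) \frac{1}{11} + \left(4549 - 6783\right) = - \frac{6}{11} - 2234 = - \frac{24580}{11}$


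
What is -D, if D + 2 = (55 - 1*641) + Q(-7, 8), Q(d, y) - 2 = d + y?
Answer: 585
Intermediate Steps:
Q(d, y) = 2 + d + y (Q(d, y) = 2 + (d + y) = 2 + d + y)
D = -585 (D = -2 + ((55 - 1*641) + (2 - 7 + 8)) = -2 + ((55 - 641) + 3) = -2 + (-586 + 3) = -2 - 583 = -585)
-D = -1*(-585) = 585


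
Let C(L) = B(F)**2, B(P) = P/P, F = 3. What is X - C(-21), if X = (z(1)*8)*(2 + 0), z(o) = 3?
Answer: 47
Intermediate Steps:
B(P) = 1
C(L) = 1 (C(L) = 1**2 = 1)
X = 48 (X = (3*8)*(2 + 0) = 24*2 = 48)
X - C(-21) = 48 - 1*1 = 48 - 1 = 47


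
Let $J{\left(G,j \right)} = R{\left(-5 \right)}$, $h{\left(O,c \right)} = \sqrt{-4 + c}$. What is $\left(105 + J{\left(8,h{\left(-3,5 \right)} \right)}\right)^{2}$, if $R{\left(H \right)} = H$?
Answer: $10000$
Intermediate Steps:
$J{\left(G,j \right)} = -5$
$\left(105 + J{\left(8,h{\left(-3,5 \right)} \right)}\right)^{2} = \left(105 - 5\right)^{2} = 100^{2} = 10000$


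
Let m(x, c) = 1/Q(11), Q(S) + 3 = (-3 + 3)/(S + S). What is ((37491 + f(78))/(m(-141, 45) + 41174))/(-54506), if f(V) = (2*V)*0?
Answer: -112473/6732635626 ≈ -1.6706e-5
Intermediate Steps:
Q(S) = -3 (Q(S) = -3 + (-3 + 3)/(S + S) = -3 + 0/((2*S)) = -3 + 0*(1/(2*S)) = -3 + 0 = -3)
f(V) = 0
m(x, c) = -⅓ (m(x, c) = 1/(-3) = -⅓)
((37491 + f(78))/(m(-141, 45) + 41174))/(-54506) = ((37491 + 0)/(-⅓ + 41174))/(-54506) = (37491/(123521/3))*(-1/54506) = (37491*(3/123521))*(-1/54506) = (112473/123521)*(-1/54506) = -112473/6732635626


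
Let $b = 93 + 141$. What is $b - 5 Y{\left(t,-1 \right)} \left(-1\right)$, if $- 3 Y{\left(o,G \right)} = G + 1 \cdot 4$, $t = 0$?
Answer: $-1170$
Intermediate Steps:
$Y{\left(o,G \right)} = - \frac{4}{3} - \frac{G}{3}$ ($Y{\left(o,G \right)} = - \frac{G + 1 \cdot 4}{3} = - \frac{G + 4}{3} = - \frac{4 + G}{3} = - \frac{4}{3} - \frac{G}{3}$)
$b = 234$
$b - 5 Y{\left(t,-1 \right)} \left(-1\right) = 234 - 5 \left(- \frac{4}{3} - - \frac{1}{3}\right) \left(-1\right) = 234 - 5 \left(- \frac{4}{3} + \frac{1}{3}\right) \left(-1\right) = 234 \left(-5\right) \left(-1\right) \left(-1\right) = 234 \cdot 5 \left(-1\right) = 234 \left(-5\right) = -1170$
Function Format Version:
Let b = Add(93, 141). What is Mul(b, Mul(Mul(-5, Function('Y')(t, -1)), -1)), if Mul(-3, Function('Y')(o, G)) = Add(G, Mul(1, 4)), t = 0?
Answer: -1170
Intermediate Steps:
Function('Y')(o, G) = Add(Rational(-4, 3), Mul(Rational(-1, 3), G)) (Function('Y')(o, G) = Mul(Rational(-1, 3), Add(G, Mul(1, 4))) = Mul(Rational(-1, 3), Add(G, 4)) = Mul(Rational(-1, 3), Add(4, G)) = Add(Rational(-4, 3), Mul(Rational(-1, 3), G)))
b = 234
Mul(b, Mul(Mul(-5, Function('Y')(t, -1)), -1)) = Mul(234, Mul(Mul(-5, Add(Rational(-4, 3), Mul(Rational(-1, 3), -1))), -1)) = Mul(234, Mul(Mul(-5, Add(Rational(-4, 3), Rational(1, 3))), -1)) = Mul(234, Mul(Mul(-5, -1), -1)) = Mul(234, Mul(5, -1)) = Mul(234, -5) = -1170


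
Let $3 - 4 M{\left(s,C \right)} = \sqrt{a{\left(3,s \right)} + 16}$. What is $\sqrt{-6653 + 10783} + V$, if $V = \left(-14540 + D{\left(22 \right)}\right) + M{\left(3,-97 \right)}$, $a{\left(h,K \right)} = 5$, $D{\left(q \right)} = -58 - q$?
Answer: $- \frac{58477}{4} + \sqrt{4130} - \frac{\sqrt{21}}{4} \approx -14556.0$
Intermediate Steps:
$M{\left(s,C \right)} = \frac{3}{4} - \frac{\sqrt{21}}{4}$ ($M{\left(s,C \right)} = \frac{3}{4} - \frac{\sqrt{5 + 16}}{4} = \frac{3}{4} - \frac{\sqrt{21}}{4}$)
$V = - \frac{58477}{4} - \frac{\sqrt{21}}{4}$ ($V = \left(-14540 - 80\right) + \left(\frac{3}{4} - \frac{\sqrt{21}}{4}\right) = -14620 + \left(\frac{3}{4} - \frac{\sqrt{21}}{4}\right) = - \frac{58477}{4} - \frac{\sqrt{21}}{4} \approx -14620.0$)
$\sqrt{-6653 + 10783} + V = \sqrt{-6653 + 10783} - \left(\frac{58477}{4} + \frac{\sqrt{21}}{4}\right) = \sqrt{4130} - \left(\frac{58477}{4} + \frac{\sqrt{21}}{4}\right) = - \frac{58477}{4} + \sqrt{4130} - \frac{\sqrt{21}}{4}$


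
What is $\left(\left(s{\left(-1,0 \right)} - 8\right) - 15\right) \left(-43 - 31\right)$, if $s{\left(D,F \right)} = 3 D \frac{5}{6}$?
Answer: $1887$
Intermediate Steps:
$s{\left(D,F \right)} = \frac{5 D}{2}$ ($s{\left(D,F \right)} = 3 D 5 \cdot \frac{1}{6} = 3 D \frac{5}{6} = \frac{5 D}{2}$)
$\left(\left(s{\left(-1,0 \right)} - 8\right) - 15\right) \left(-43 - 31\right) = \left(\left(\frac{5}{2} \left(-1\right) - 8\right) - 15\right) \left(-43 - 31\right) = \left(\left(- \frac{5}{2} - 8\right) - 15\right) \left(-74\right) = \left(- \frac{21}{2} - 15\right) \left(-74\right) = \left(- \frac{51}{2}\right) \left(-74\right) = 1887$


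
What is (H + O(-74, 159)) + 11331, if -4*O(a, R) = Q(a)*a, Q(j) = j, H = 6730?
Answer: 16692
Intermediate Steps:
O(a, R) = -a²/4 (O(a, R) = -a*a/4 = -a²/4)
(H + O(-74, 159)) + 11331 = (6730 - ¼*(-74)²) + 11331 = (6730 - ¼*5476) + 11331 = (6730 - 1369) + 11331 = 5361 + 11331 = 16692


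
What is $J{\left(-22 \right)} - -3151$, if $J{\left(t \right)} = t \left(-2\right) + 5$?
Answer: $3200$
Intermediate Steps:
$J{\left(t \right)} = 5 - 2 t$ ($J{\left(t \right)} = - 2 t + 5 = 5 - 2 t$)
$J{\left(-22 \right)} - -3151 = \left(5 - -44\right) - -3151 = \left(5 + 44\right) + 3151 = 49 + 3151 = 3200$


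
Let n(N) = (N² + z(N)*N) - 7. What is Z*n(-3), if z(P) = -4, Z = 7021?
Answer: 98294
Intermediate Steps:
n(N) = -7 + N² - 4*N (n(N) = (N² - 4*N) - 7 = -7 + N² - 4*N)
Z*n(-3) = 7021*(-7 + (-3)² - 4*(-3)) = 7021*(-7 + 9 + 12) = 7021*14 = 98294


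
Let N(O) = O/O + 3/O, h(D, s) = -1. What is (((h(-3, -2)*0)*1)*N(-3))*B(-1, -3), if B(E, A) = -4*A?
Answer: 0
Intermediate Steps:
N(O) = 1 + 3/O
(((h(-3, -2)*0)*1)*N(-3))*B(-1, -3) = ((-1*0*1)*((3 - 3)/(-3)))*(-4*(-3)) = ((0*1)*(-⅓*0))*12 = (0*0)*12 = 0*12 = 0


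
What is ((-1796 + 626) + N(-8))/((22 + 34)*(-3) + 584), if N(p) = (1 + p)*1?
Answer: -1177/416 ≈ -2.8293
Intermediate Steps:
N(p) = 1 + p
((-1796 + 626) + N(-8))/((22 + 34)*(-3) + 584) = ((-1796 + 626) + (1 - 8))/((22 + 34)*(-3) + 584) = (-1170 - 7)/(56*(-3) + 584) = -1177/(-168 + 584) = -1177/416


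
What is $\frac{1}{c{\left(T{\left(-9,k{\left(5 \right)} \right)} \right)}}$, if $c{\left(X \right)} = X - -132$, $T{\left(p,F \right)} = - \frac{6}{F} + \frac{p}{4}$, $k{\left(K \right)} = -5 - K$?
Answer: $\frac{20}{2607} \approx 0.0076717$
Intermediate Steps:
$T{\left(p,F \right)} = - \frac{6}{F} + \frac{p}{4}$ ($T{\left(p,F \right)} = - \frac{6}{F} + p \frac{1}{4} = - \frac{6}{F} + \frac{p}{4}$)
$c{\left(X \right)} = 132 + X$ ($c{\left(X \right)} = X + 132 = 132 + X$)
$\frac{1}{c{\left(T{\left(-9,k{\left(5 \right)} \right)} \right)}} = \frac{1}{132 - \left(\frac{9}{4} + \frac{6}{-5 - 5}\right)} = \frac{1}{132 - \left(\frac{9}{4} + \frac{6}{-10}\right)} = \frac{1}{132 - \frac{33}{20}} = \frac{1}{\frac{2607}{20}} = \frac{20}{2607}$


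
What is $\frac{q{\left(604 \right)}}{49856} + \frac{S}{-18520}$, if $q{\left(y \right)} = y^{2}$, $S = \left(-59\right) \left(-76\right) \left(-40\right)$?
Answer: $\frac{24529007}{1442708} \approx 17.002$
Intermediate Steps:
$S = -179360$ ($S = 4484 \left(-40\right) = -179360$)
$\frac{q{\left(604 \right)}}{49856} + \frac{S}{-18520} = \frac{604^{2}}{49856} - \frac{179360}{-18520} = 364816 \cdot \frac{1}{49856} - - \frac{4484}{463} = \frac{22801}{3116} + \frac{4484}{463} = \frac{24529007}{1442708}$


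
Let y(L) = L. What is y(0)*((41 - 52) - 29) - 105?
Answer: -105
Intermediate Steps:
y(0)*((41 - 52) - 29) - 105 = 0*((41 - 52) - 29) - 105 = 0*(-11 - 29) - 105 = 0*(-40) - 105 = 0 - 105 = -105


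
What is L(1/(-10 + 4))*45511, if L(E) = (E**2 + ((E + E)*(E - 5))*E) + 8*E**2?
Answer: -45511/27 ≈ -1685.6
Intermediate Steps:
L(E) = 9*E**2 + 2*E**2*(-5 + E) (L(E) = (E**2 + ((2*E)*(-5 + E))*E) + 8*E**2 = (E**2 + (2*E*(-5 + E))*E) + 8*E**2 = (E**2 + 2*E**2*(-5 + E)) + 8*E**2 = 9*E**2 + 2*E**2*(-5 + E))
L(1/(-10 + 4))*45511 = ((1/(-10 + 4))**2*(-1 + 2/(-10 + 4)))*45511 = ((1/(-6))**2*(-1 + 2/(-6)))*45511 = ((-1/6)**2*(-1 + 2*(-1/6)))*45511 = ((-1 - 1/3)/36)*45511 = ((1/36)*(-4/3))*45511 = -1/27*45511 = -45511/27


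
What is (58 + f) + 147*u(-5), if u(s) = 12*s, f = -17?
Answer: -8779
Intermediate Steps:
(58 + f) + 147*u(-5) = (58 - 17) + 147*(12*(-5)) = 41 + 147*(-60) = 41 - 8820 = -8779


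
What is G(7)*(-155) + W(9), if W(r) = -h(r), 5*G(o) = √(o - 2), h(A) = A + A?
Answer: -18 - 31*√5 ≈ -87.318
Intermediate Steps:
h(A) = 2*A
G(o) = √(-2 + o)/5 (G(o) = √(o - 2)/5 = √(-2 + o)/5)
W(r) = -2*r
G(7)*(-155) + W(9) = (√(-2 + 7)/5)*(-155) - 2*9 = (√5/5)*(-155) - 18 = -31*√5 - 18 = -18 - 31*√5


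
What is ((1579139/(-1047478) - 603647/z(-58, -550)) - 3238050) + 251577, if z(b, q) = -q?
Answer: -39117699915464/13093475 ≈ -2.9876e+6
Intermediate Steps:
((1579139/(-1047478) - 603647/z(-58, -550)) - 3238050) + 251577 = ((1579139/(-1047478) - 603647/((-1*(-550)))) - 3238050) + 251577 = ((1579139*(-1/1047478) - 603647/550) - 3238050) + 251577 = ((-1579139/1047478 - 603647*1/550) - 3238050) + 251577 = ((-1579139/1047478 - 54877/50) - 3238050) + 251577 = (-14390351789/13093475 - 3238050) + 251577 = -42411717075539/13093475 + 251577 = -39117699915464/13093475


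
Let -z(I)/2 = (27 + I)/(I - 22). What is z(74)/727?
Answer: -101/18902 ≈ -0.0053433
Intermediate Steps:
z(I) = -2*(27 + I)/(-22 + I) (z(I) = -2*(27 + I)/(I - 22) = -2*(27 + I)/(-22 + I))
z(74)/727 = (2*(-27 - 1*74)/(-22 + 74))/727 = (2*(-27 - 74)/52)*(1/727) = (2*(1/52)*(-101))*(1/727) = -101/26*1/727 = -101/18902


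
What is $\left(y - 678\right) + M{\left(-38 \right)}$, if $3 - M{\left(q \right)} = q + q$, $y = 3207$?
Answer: $2608$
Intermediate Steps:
$M{\left(q \right)} = 3 - 2 q$ ($M{\left(q \right)} = 3 - \left(q + q\right) = 3 - 2 q$)
$\left(y - 678\right) + M{\left(-38 \right)} = \left(3207 - 678\right) + \left(3 - -76\right) = 2529 + \left(3 + 76\right) = 2529 + 79 = 2608$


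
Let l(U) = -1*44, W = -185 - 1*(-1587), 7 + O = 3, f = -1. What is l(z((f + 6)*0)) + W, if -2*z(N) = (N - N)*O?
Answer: 1358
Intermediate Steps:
O = -4 (O = -7 + 3 = -4)
W = 1402 (W = -185 + 1587 = 1402)
z(N) = 0 (z(N) = -(N - N)*(-4)/2 = -0*(-4) = -½*0 = 0)
l(U) = -44
l(z((f + 6)*0)) + W = -44 + 1402 = 1358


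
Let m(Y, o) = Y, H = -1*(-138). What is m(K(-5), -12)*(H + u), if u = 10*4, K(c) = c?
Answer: -890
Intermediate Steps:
H = 138
u = 40
m(K(-5), -12)*(H + u) = -5*(138 + 40) = -5*178 = -890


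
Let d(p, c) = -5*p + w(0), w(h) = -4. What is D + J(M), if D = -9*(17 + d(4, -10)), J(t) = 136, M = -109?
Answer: 199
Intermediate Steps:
d(p, c) = -4 - 5*p (d(p, c) = -5*p - 4 = -4 - 5*p)
D = 63 (D = -9*(17 + (-4 - 5*4)) = -9*(17 + (-4 - 20)) = -9*(17 - 24) = -9*(-7) = 63)
D + J(M) = 63 + 136 = 199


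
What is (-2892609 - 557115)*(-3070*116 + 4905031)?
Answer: -15692487450564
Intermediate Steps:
(-2892609 - 557115)*(-3070*116 + 4905031) = -3449724*(-356120 + 4905031) = -3449724*4548911 = -15692487450564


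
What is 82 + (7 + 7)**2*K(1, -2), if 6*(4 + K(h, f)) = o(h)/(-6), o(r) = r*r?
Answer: -6367/9 ≈ -707.44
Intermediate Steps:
o(r) = r**2
K(h, f) = -4 - h**2/36 (K(h, f) = -4 + (h**2/(-6))/6 = -4 + (h**2*(-1/6))/6 = -4 + (-h**2/6)/6 = -4 - h**2/36)
82 + (7 + 7)**2*K(1, -2) = 82 + (7 + 7)**2*(-4 - 1/36*1**2) = 82 + 14**2*(-4 - 1/36*1) = 82 + 196*(-4 - 1/36) = 82 + 196*(-145/36) = 82 - 7105/9 = -6367/9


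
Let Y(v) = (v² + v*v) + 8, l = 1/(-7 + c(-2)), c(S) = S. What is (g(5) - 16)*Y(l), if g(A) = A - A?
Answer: -10400/81 ≈ -128.40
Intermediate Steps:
l = -⅑ (l = 1/(-7 - 2) = 1/(-9) = -⅑ ≈ -0.11111)
g(A) = 0
Y(v) = 8 + 2*v² (Y(v) = (v² + v²) + 8 = 2*v² + 8 = 8 + 2*v²)
(g(5) - 16)*Y(l) = (0 - 16)*(8 + 2*(-⅑)²) = -16*(8 + 2*(1/81)) = -16*(8 + 2/81) = -16*650/81 = -10400/81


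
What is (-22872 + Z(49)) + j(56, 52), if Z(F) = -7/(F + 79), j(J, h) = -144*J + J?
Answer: -3952647/128 ≈ -30880.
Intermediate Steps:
j(J, h) = -143*J
Z(F) = -7/(79 + F)
(-22872 + Z(49)) + j(56, 52) = (-22872 - 7/(79 + 49)) - 143*56 = (-22872 - 7/128) - 8008 = -2927623/128 - 8008 = -3952647/128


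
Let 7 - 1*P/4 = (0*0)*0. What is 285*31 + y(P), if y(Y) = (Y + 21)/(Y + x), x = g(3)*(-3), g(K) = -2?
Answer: 300439/34 ≈ 8836.4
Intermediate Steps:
P = 28 (P = 28 - 4*0*0*0 = 28 - 0*0 = 28 - 4*0 = 28 + 0 = 28)
x = 6 (x = -2*(-3) = 6)
y(Y) = (21 + Y)/(6 + Y) (y(Y) = (Y + 21)/(Y + 6) = (21 + Y)/(6 + Y))
285*31 + y(P) = 285*31 + (21 + 28)/(6 + 28) = 8835 + 49/34 = 300439/34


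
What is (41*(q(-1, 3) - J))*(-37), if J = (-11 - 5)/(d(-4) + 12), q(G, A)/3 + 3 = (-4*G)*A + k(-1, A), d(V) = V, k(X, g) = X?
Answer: -39442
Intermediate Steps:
q(G, A) = -12 - 12*A*G (q(G, A) = -9 + 3*((-4*G)*A - 1) = -9 + 3*(-4*A*G - 1) = -9 + 3*(-1 - 4*A*G) = -9 + (-3 - 12*A*G) = -12 - 12*A*G)
J = -2 (J = (-11 - 5)/(-4 + 12) = -16/8 = -16*1/8 = -2)
(41*(q(-1, 3) - J))*(-37) = (41*((-12 - 12*3*(-1)) - 1*(-2)))*(-37) = (41*((-12 + 36) + 2))*(-37) = (41*(24 + 2))*(-37) = (41*26)*(-37) = 1066*(-37) = -39442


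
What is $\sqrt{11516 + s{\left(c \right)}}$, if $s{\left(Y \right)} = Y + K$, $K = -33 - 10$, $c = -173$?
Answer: $10 \sqrt{113} \approx 106.3$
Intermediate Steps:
$K = -43$ ($K = -33 - 10 = -43$)
$s{\left(Y \right)} = -43 + Y$ ($s{\left(Y \right)} = Y - 43 = -43 + Y$)
$\sqrt{11516 + s{\left(c \right)}} = \sqrt{11516 - 216} = \sqrt{11300} = 10 \sqrt{113}$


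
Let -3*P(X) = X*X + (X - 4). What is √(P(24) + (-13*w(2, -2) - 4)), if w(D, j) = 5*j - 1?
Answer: I*√537/3 ≈ 7.7244*I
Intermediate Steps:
w(D, j) = -1 + 5*j
P(X) = 4/3 - X/3 - X²/3 (P(X) = -(X*X + (X - 4))/3 = -(X² + (-4 + X))/3 = -(-4 + X + X²)/3 = 4/3 - X/3 - X²/3)
√(P(24) + (-13*w(2, -2) - 4)) = √((4/3 - ⅓*24 - ⅓*24²) + (-13*(-1 + 5*(-2)) - 4)) = √((4/3 - 8 - ⅓*576) + (-13*(-1 - 10) - 4)) = √((4/3 - 8 - 192) + (-13*(-11) - 4)) = √(-596/3 + (143 - 4)) = √(-596/3 + 139) = √(-179/3) = I*√537/3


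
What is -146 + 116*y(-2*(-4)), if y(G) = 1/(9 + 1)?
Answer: -672/5 ≈ -134.40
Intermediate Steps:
y(G) = ⅒ (y(G) = 1/10 = ⅒)
-146 + 116*y(-2*(-4)) = -146 + 116*(⅒) = -146 + 58/5 = -672/5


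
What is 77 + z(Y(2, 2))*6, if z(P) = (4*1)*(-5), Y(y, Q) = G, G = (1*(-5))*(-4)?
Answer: -43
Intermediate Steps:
G = 20 (G = -5*(-4) = 20)
Y(y, Q) = 20
z(P) = -20 (z(P) = 4*(-5) = -20)
77 + z(Y(2, 2))*6 = 77 - 20*6 = 77 - 120 = -43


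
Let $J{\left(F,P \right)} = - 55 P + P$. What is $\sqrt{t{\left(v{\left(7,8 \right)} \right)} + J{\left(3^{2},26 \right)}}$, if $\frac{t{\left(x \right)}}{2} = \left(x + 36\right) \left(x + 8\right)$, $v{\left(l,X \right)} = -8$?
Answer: $6 i \sqrt{39} \approx 37.47 i$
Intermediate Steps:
$J{\left(F,P \right)} = - 54 P$
$t{\left(x \right)} = 2 \left(8 + x\right) \left(36 + x\right)$ ($t{\left(x \right)} = 2 \left(x + 36\right) \left(x + 8\right) = 2 \left(36 + x\right) \left(8 + x\right) = 2 \left(8 + x\right) \left(36 + x\right)$)
$\sqrt{t{\left(v{\left(7,8 \right)} \right)} + J{\left(3^{2},26 \right)}} = \sqrt{\left(576 + 2 \left(-8\right)^{2} + 88 \left(-8\right)\right) - 1404} = \sqrt{\left(576 + 2 \cdot 64 - 704\right) - 1404} = \sqrt{\left(576 + 128 - 704\right) - 1404} = \sqrt{0 - 1404} = \sqrt{-1404} = 6 i \sqrt{39}$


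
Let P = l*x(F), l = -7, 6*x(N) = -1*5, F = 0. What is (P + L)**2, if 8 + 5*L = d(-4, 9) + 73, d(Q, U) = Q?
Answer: 292681/900 ≈ 325.20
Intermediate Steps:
L = 61/5 (L = -8/5 + (-4 + 73)/5 = -8/5 + (1/5)*69 = -8/5 + 69/5 = 61/5 ≈ 12.200)
x(N) = -5/6 (x(N) = (-1*5)/6 = (1/6)*(-5) = -5/6)
P = 35/6 (P = -7*(-5/6) = 35/6 ≈ 5.8333)
(P + L)**2 = (35/6 + 61/5)**2 = (541/30)**2 = 292681/900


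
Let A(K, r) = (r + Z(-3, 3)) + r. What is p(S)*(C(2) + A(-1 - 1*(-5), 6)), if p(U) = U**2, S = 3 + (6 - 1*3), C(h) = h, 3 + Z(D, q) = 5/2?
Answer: 486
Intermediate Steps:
Z(D, q) = -1/2 (Z(D, q) = -3 + 5/2 = -1/2)
A(K, r) = -1/2 + 2*r (A(K, r) = (r - 1/2) + r = (-1/2 + r) + r = -1/2 + 2*r)
S = 6 (S = 3 + (6 - 3) = 3 + 3 = 6)
p(S)*(C(2) + A(-1 - 1*(-5), 6)) = 6**2*(2 + (-1/2 + 2*6)) = 36*(2 + (-1/2 + 12)) = 36*(2 + 23/2) = 36*(27/2) = 486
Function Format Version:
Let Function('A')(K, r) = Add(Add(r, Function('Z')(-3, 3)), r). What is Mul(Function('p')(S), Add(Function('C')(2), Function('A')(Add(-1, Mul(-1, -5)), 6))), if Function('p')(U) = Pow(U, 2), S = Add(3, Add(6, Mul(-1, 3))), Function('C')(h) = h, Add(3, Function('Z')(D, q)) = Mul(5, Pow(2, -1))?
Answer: 486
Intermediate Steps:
Function('Z')(D, q) = Rational(-1, 2) (Function('Z')(D, q) = Add(-3, Mul(5, Pow(2, -1))) = Add(-3, Mul(5, Rational(1, 2))) = Add(-3, Rational(5, 2)) = Rational(-1, 2))
Function('A')(K, r) = Add(Rational(-1, 2), Mul(2, r)) (Function('A')(K, r) = Add(Add(r, Rational(-1, 2)), r) = Add(Add(Rational(-1, 2), r), r) = Add(Rational(-1, 2), Mul(2, r)))
S = 6 (S = Add(3, Add(6, -3)) = Add(3, 3) = 6)
Mul(Function('p')(S), Add(Function('C')(2), Function('A')(Add(-1, Mul(-1, -5)), 6))) = Mul(Pow(6, 2), Add(2, Add(Rational(-1, 2), Mul(2, 6)))) = Mul(36, Add(2, Add(Rational(-1, 2), 12))) = Mul(36, Add(2, Rational(23, 2))) = Mul(36, Rational(27, 2)) = 486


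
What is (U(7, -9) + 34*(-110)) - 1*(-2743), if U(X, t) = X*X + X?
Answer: -941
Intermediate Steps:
U(X, t) = X + X² (U(X, t) = X² + X = X + X²)
(U(7, -9) + 34*(-110)) - 1*(-2743) = (7*(1 + 7) + 34*(-110)) - 1*(-2743) = (7*8 - 3740) + 2743 = (56 - 3740) + 2743 = -3684 + 2743 = -941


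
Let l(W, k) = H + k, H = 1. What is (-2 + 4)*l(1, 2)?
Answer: 6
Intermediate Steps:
l(W, k) = 1 + k
(-2 + 4)*l(1, 2) = (-2 + 4)*(1 + 2) = 2*3 = 6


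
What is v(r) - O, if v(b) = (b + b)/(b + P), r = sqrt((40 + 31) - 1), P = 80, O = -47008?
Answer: 29756050/633 + 16*sqrt(70)/633 ≈ 47008.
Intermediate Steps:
r = sqrt(70) (r = sqrt(71 - 1) = sqrt(70) ≈ 8.3666)
v(b) = 2*b/(80 + b) (v(b) = (b + b)/(b + 80) = (2*b)/(80 + b) = 2*b/(80 + b))
v(r) - O = 2*sqrt(70)/(80 + sqrt(70)) - 1*(-47008) = 2*sqrt(70)/(80 + sqrt(70)) + 47008 = 47008 + 2*sqrt(70)/(80 + sqrt(70))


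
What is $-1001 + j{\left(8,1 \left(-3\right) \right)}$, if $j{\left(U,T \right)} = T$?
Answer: $-1004$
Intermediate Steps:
$-1001 + j{\left(8,1 \left(-3\right) \right)} = -1001 + 1 \left(-3\right) = -1001 - 3 = -1004$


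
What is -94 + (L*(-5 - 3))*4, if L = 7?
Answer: -318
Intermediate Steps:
-94 + (L*(-5 - 3))*4 = -94 + (7*(-5 - 3))*4 = -94 + (7*(-8))*4 = -94 - 56*4 = -94 - 224 = -318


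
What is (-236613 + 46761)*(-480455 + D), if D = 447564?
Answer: 6244422132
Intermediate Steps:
(-236613 + 46761)*(-480455 + D) = (-236613 + 46761)*(-480455 + 447564) = -189852*(-32891) = 6244422132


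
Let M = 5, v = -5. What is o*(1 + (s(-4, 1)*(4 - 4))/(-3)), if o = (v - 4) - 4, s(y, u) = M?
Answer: -13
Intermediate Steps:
s(y, u) = 5
o = -13 (o = (-5 - 4) - 4 = -9 - 4 = -13)
o*(1 + (s(-4, 1)*(4 - 4))/(-3)) = -13*(1 + (5*(4 - 4))/(-3)) = -13*(1 + (5*0)*(-⅓)) = -13*(1 + 0*(-⅓)) = -13*(1 + 0) = -13*1 = -13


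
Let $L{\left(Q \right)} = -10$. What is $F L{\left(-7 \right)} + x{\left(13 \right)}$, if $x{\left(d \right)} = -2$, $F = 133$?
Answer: $-1332$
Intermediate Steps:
$F L{\left(-7 \right)} + x{\left(13 \right)} = 133 \left(-10\right) - 2 = -1330 - 2 = -1332$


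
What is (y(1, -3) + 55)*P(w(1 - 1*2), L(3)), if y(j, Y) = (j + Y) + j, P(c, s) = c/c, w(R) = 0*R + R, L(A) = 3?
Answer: 54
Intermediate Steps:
w(R) = R (w(R) = 0 + R = R)
P(c, s) = 1
y(j, Y) = Y + 2*j (y(j, Y) = (Y + j) + j = Y + 2*j)
(y(1, -3) + 55)*P(w(1 - 1*2), L(3)) = ((-3 + 2*1) + 55)*1 = ((-3 + 2) + 55)*1 = (-1 + 55)*1 = 54*1 = 54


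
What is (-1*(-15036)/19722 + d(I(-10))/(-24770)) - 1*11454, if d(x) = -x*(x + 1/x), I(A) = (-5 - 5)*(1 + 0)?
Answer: -932510705853/81418990 ≈ -11453.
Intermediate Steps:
I(A) = -10 (I(A) = -10*1 = -10)
d(x) = -x*(x + 1/x)
(-1*(-15036)/19722 + d(I(-10))/(-24770)) - 1*11454 = (-1*(-15036)/19722 + (-1 - 1*(-10)²)/(-24770)) - 1*11454 = (15036*(1/19722) + (-1 - 1*100)*(-1/24770)) - 11454 = (2506/3287 + (-1 - 100)*(-1/24770)) - 11454 = (2506/3287 - 101*(-1/24770)) - 11454 = (2506/3287 + 101/24770) - 11454 = 62405607/81418990 - 11454 = -932510705853/81418990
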